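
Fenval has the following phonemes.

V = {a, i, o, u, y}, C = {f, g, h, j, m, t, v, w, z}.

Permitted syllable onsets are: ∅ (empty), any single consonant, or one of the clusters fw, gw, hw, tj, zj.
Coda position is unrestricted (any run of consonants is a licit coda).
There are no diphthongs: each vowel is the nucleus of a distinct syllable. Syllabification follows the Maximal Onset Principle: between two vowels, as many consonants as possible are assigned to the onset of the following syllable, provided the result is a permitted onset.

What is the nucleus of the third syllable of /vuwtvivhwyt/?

Nuclei (vowels): u, i, y → 3 syllables.
The third nucleus (vowel 3 from the left) is /y/.

y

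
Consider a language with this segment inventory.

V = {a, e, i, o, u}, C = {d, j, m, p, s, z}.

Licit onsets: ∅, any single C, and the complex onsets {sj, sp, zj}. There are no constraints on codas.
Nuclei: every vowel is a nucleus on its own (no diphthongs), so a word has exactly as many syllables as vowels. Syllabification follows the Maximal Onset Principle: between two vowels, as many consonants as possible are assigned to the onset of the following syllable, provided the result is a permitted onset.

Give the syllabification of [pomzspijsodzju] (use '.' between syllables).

Vowels present: o, i, o, u; each is a nucleus, giving 4 syllables.
V1 /o/ – V2 /i/: /mzsp/; trying suffixes from longest down, /sp/ is the first permitted one, so coda /mz/ | onset /sp/.
V2 /i/ – V3 /o/: /js/ splits as /j/ + /s/ (/s/ is the longest suffix that is a licit onset).
V3 /o/ – V4 /u/: cluster /dzj/ — the longest permitted-onset suffix is /zj/; onset = /zj/, preceding coda = /d/.

pomz.spij.sod.zju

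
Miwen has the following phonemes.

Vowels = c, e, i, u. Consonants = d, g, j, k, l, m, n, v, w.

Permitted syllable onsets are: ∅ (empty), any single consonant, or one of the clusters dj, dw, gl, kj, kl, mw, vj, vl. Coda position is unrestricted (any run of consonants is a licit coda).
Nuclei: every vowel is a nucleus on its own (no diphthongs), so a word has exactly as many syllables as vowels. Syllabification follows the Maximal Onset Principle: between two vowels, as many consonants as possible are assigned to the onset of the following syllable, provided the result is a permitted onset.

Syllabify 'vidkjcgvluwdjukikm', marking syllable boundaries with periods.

vid.kjcg.vluw.dju.kikm

Nuclei (vowels): i, c, u, u, i → 5 syllables.
V1 /i/ – V2 /c/: cluster /dkj/ — the longest permitted-onset suffix is /kj/; onset = /kj/, preceding coda = /d/.
V2 /c/ – V3 /u/: /gvl/ splits as /g/ + /vl/ (/vl/ is the longest suffix that is a licit onset).
V3 /u/ – V4 /u/: /wdj/ — longest licit onset from the right is /dj/, leaving /w/ as coda.
V4 /u/ – V5 /i/: just /k/ — single C goes to the following onset.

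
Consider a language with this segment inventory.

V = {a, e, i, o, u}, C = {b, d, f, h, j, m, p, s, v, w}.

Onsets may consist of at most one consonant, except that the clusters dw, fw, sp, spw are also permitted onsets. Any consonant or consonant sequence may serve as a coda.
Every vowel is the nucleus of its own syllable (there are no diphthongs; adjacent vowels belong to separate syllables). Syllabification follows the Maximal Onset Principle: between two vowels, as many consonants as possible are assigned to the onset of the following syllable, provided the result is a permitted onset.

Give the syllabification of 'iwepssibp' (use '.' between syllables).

i.weps.sibp

The vowels are i, e, i — 3 nuclei, so 3 syllables.
Between /i/ (V1) and /e/ (V2): /w/ is a single consonant, so it becomes the next onset.
Between /e/ (V2) and /i/ (V3): /pss/; trying suffixes from longest down, /s/ is the first permitted one, so coda /ps/ | onset /s/.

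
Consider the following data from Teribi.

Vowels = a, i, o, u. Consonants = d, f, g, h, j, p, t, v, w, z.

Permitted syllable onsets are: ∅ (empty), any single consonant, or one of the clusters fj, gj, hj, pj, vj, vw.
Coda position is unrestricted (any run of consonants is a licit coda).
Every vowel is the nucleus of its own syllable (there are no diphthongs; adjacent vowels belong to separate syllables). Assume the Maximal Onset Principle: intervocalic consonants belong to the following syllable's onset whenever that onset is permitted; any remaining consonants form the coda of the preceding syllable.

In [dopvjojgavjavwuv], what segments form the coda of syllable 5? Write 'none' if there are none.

Vowels present: o, o, a, a, u; each is a nucleus, giving 5 syllables.
σ1/σ2 boundary: /pvj/; trying suffixes from longest down, /vj/ is the first permitted one, so coda /p/ | onset /vj/.
σ2/σ3 boundary: /jg/ splits as /j/ + /g/ (/g/ is the longest suffix that is a licit onset).
σ3/σ4 boundary: /vj/ is a licit onset in full, so it all attaches to the next syllable.
σ4/σ5 boundary: /vw/ — entire cluster is a permitted onset → onset /vw/, coda ∅.
Syllabification: dop.vjoj.ga.vja.vwuv.
Syllable 5 is /vwuv/: onset /vw/, nucleus /u/, coda /v/.

v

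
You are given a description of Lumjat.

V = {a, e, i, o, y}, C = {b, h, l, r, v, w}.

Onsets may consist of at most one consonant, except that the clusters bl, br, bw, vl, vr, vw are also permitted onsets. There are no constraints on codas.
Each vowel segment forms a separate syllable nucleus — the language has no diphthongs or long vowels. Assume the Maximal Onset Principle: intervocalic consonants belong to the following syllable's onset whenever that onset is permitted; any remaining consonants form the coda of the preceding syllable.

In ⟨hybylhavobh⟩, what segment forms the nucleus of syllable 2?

y

The vowels are y, y, a, o — 4 nuclei, so 4 syllables.
The second nucleus (vowel 2 from the left) is /y/.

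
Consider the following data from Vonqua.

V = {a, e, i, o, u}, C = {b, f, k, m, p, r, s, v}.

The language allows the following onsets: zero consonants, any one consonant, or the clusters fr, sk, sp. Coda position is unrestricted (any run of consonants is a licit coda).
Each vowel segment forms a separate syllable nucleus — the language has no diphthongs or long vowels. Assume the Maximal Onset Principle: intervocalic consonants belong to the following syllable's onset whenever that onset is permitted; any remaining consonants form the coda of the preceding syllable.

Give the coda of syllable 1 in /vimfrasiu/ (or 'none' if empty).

Vowels present: i, a, i, u; each is a nucleus, giving 4 syllables.
/i…a/ gap (V1→V2): /mfr/ splits as /m/ + /fr/ (/fr/ is the longest suffix that is a licit onset).
/a…i/ gap (V2→V3): /s/ → onset of the next syllable (single consonants are always licit onsets).
/i…u/ gap (V3→V4): no consonants, so the boundary falls immediately after /i/.
So the parse is vim.fra.si.u.
Syllable 1 is /vim/: onset /v/, nucleus /i/, coda /m/.

m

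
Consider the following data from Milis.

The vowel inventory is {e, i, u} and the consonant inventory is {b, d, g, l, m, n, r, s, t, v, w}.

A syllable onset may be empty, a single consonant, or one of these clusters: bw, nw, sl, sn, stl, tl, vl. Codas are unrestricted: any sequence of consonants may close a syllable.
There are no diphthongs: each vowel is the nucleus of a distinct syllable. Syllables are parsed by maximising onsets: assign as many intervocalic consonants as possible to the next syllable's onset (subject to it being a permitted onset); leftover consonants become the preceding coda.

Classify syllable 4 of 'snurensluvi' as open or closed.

open

Vowels present: u, e, u, i; each is a nucleus, giving 4 syllables.
σ1/σ2 boundary: /r/ is a single consonant, so it becomes the next onset.
σ2/σ3 boundary: /nsl/; trying suffixes from longest down, /sl/ is the first permitted one, so coda /n/ | onset /sl/.
σ3/σ4 boundary: /v/ → onset of the next syllable (single consonants are always licit onsets).
Result: snu.ren.slu.vi.
Syllable 4 is /vi/; it ends in its nucleus with no coda, so it is open.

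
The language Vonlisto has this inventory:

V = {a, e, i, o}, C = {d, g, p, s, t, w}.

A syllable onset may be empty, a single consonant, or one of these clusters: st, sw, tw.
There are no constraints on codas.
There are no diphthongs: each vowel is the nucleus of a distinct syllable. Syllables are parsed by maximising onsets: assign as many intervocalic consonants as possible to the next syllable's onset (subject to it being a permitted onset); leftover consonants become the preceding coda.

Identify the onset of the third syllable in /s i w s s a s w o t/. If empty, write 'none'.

Nuclei (vowels): i, a, o → 3 syllables.
V1 /i/ – V2 /a/: cluster /wss/ — the longest permitted-onset suffix is /s/; onset = /s/, preceding coda = /ws/.
V2 /a/ – V3 /o/: /sw/ — entire cluster is a permitted onset → onset /sw/, coda ∅.
So the parse is siws.sa.swot.
Syllable 3 is /swot/: onset /sw/, nucleus /o/, coda /t/.

sw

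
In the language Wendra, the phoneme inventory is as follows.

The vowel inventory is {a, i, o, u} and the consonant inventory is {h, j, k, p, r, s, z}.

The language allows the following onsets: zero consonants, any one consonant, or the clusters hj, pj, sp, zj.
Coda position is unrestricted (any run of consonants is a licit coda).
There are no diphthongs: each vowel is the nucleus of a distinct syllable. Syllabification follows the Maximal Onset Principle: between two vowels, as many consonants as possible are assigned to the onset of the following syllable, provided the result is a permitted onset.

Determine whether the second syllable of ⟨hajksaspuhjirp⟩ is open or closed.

open

Vowels present: a, a, u, i; each is a nucleus, giving 4 syllables.
σ1/σ2 boundary: /jks/ splits as /jk/ + /s/ (/s/ is the longest suffix that is a licit onset).
σ2/σ3 boundary: /sp/ is a licit onset in full, so it all attaches to the next syllable.
σ3/σ4 boundary: cluster /hj/ — /hj/ is itself a permitted onset, so the whole cluster goes right; preceding coda = ∅.
Result: hajk.sa.spu.hjirp.
Syllable 2 is /sa/; it ends in its nucleus with no coda, so it is open.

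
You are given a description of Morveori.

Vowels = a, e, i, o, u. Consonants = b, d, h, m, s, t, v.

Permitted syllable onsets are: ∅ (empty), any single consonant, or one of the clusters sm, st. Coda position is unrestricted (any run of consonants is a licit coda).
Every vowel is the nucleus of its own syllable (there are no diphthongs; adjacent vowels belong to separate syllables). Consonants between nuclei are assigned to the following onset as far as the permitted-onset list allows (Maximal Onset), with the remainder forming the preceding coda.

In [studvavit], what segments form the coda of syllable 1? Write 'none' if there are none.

d

Nuclei (vowels): u, a, i → 3 syllables.
/u…a/ gap (V1→V2): /dv/; trying suffixes from longest down, /v/ is the first permitted one, so coda /d/ | onset /v/.
/a…i/ gap (V2→V3): /v/ → onset of the next syllable (single consonants are always licit onsets).
Putting it together: stud.va.vit.
Syllable 1 is /stud/: onset /st/, nucleus /u/, coda /d/.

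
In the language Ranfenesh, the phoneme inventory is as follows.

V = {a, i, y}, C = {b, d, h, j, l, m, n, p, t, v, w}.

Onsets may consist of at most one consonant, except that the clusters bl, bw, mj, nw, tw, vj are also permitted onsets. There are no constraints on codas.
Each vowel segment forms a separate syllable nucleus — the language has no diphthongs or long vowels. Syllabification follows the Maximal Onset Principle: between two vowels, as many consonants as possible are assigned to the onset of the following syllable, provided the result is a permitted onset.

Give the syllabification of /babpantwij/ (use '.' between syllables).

Vowels present: a, a, i; each is a nucleus, giving 3 syllables.
σ1/σ2 boundary: /bp/ — longest licit onset from the right is /p/, leaving /b/ as coda.
σ2/σ3 boundary: /ntw/ splits as /n/ + /tw/ (/tw/ is the longest suffix that is a licit onset).

bab.pan.twij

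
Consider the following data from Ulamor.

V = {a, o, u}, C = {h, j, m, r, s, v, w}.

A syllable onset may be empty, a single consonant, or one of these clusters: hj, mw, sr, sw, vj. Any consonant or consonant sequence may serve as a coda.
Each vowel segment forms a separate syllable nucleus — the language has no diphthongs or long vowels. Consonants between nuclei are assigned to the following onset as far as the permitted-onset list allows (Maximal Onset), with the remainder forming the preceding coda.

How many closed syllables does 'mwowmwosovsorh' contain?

Nuclei (vowels): o, o, o, o → 4 syllables.
V1 /o/ – V2 /o/: /wmw/ splits as /w/ + /mw/ (/mw/ is the longest suffix that is a licit onset).
V2 /o/ – V3 /o/: /s/ → onset of the next syllable (single consonants are always licit onsets).
V3 /o/ – V4 /o/: /vs/; trying suffixes from longest down, /s/ is the first permitted one, so coda /v/ | onset /s/.
Result: mwow.mwo.sov.sorh.
Classifying each syllable: /mwow/ (closed), /mwo/ (open), /sov/ (closed), /sorh/ (closed).
Closed syllables: 3.

3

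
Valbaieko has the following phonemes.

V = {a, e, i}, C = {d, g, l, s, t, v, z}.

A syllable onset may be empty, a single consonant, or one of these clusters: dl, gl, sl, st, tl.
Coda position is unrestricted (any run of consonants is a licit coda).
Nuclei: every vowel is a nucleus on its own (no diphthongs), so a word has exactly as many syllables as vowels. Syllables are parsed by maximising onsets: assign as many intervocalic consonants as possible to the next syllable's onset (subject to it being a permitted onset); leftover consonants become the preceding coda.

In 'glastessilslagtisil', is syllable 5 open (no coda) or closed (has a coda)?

open

Vowels present: a, e, i, a, i, i; each is a nucleus, giving 6 syllables.
Between /a/ (V1) and /e/ (V2): /st/ — entire cluster is a permitted onset → onset /st/, coda ∅.
Between /e/ (V2) and /i/ (V3): /ss/; trying suffixes from longest down, /s/ is the first permitted one, so coda /s/ | onset /s/.
Between /i/ (V3) and /a/ (V4): cluster /lsl/ — the longest permitted-onset suffix is /sl/; onset = /sl/, preceding coda = /l/.
Between /a/ (V4) and /i/ (V5): cluster /gt/ — the longest permitted-onset suffix is /t/; onset = /t/, preceding coda = /g/.
Between /i/ (V5) and /i/ (V6): /s/ → onset of the next syllable (single consonants are always licit onsets).
Syllabification: gla.stes.sil.slag.ti.sil.
Syllable 5 is /ti/; it ends in its nucleus with no coda, so it is open.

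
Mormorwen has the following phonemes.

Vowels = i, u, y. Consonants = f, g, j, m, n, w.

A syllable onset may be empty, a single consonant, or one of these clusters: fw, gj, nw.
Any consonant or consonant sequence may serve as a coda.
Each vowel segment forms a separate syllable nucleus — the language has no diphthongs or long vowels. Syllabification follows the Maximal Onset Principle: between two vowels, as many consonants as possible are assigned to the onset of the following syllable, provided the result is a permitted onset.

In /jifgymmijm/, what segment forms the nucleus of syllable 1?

i

Nuclei (vowels): i, y, i → 3 syllables.
The first nucleus (vowel 1 from the left) is /i/.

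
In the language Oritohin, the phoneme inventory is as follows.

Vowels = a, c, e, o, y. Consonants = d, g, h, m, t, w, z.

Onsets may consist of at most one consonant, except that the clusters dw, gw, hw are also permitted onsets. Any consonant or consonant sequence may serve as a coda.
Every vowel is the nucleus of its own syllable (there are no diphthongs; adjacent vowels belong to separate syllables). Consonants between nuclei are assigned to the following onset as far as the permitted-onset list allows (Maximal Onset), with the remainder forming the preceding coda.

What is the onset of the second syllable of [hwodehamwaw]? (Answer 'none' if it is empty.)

d

Nuclei (vowels): o, e, a, a → 4 syllables.
/o…e/ gap (V1→V2): /d/ → onset of the next syllable (single consonants are always licit onsets).
/e…a/ gap (V2→V3): /h/ → onset of the next syllable (single consonants are always licit onsets).
/a…a/ gap (V3→V4): cluster /mw/ — the longest permitted-onset suffix is /w/; onset = /w/, preceding coda = /m/.
Result: hwo.de.ham.waw.
Syllable 2 is /de/: onset /d/, nucleus /e/, coda ∅.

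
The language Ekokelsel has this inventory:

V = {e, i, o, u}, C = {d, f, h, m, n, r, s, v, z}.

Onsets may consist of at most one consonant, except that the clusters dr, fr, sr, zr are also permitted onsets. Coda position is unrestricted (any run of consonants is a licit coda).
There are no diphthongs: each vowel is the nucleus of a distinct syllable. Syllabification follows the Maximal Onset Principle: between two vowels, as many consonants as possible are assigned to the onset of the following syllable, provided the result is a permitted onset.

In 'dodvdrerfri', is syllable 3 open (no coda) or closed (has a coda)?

The vowels are o, e, i — 3 nuclei, so 3 syllables.
Between /o/ (V1) and /e/ (V2): /dvdr/; trying suffixes from longest down, /dr/ is the first permitted one, so coda /dv/ | onset /dr/.
Between /e/ (V2) and /i/ (V3): /rfr/ — longest licit onset from the right is /fr/, leaving /r/ as coda.
Result: dodv.drer.fri.
Syllable 3 is /fri/; it ends in its nucleus with no coda, so it is open.

open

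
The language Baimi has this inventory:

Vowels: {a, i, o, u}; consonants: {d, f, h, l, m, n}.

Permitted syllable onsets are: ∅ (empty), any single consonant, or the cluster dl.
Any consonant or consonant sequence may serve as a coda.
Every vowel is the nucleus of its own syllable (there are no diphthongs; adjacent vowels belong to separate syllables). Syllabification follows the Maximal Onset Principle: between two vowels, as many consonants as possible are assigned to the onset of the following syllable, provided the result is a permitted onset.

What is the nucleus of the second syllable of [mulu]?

u

Vowels present: u, u; each is a nucleus, giving 2 syllables.
The second nucleus (vowel 2 from the left) is /u/.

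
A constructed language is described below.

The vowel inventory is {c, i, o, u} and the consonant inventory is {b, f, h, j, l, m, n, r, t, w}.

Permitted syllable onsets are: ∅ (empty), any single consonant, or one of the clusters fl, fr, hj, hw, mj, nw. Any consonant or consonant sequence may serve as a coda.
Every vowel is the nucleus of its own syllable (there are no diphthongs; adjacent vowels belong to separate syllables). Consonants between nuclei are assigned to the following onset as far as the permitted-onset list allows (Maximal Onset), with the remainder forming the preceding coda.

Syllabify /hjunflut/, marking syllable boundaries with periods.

Nuclei (vowels): u, u → 2 syllables.
σ1/σ2 boundary: /nfl/ — longest licit onset from the right is /fl/, leaving /n/ as coda.

hjun.flut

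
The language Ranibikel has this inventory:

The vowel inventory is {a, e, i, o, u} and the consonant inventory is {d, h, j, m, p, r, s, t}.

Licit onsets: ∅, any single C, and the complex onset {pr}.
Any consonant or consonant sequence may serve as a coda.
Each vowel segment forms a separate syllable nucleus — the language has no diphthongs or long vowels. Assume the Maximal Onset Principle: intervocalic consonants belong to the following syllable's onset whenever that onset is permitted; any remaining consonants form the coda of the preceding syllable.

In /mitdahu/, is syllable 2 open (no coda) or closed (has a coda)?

open

Nuclei (vowels): i, a, u → 3 syllables.
/i…a/ gap (V1→V2): /td/ splits as /t/ + /d/ (/d/ is the longest suffix that is a licit onset).
/a…u/ gap (V2→V3): /h/ → onset of the next syllable (single consonants are always licit onsets).
So the parse is mit.da.hu.
Syllable 2 is /da/; it ends in its nucleus with no coda, so it is open.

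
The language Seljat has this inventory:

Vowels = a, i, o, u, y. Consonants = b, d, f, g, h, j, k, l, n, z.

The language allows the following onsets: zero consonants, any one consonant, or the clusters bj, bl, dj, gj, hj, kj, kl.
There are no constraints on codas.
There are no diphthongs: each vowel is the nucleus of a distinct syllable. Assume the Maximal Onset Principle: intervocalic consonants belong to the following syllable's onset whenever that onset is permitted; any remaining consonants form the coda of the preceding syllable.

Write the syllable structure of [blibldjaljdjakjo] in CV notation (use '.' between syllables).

The vowels are i, a, a, o — 4 nuclei, so 4 syllables.
Between /i/ (V1) and /a/ (V2): /bldj/ — longest licit onset from the right is /dj/, leaving /bl/ as coda.
Between /a/ (V2) and /a/ (V3): /ljdj/ — longest licit onset from the right is /dj/, leaving /lj/ as coda.
Between /a/ (V3) and /o/ (V4): /kj/ — entire cluster is a permitted onset → onset /kj/, coda ∅.
So the parse is blibl.djalj.dja.kjo.
Mapping each syllable to C/V: /blibl/ → CCVCC, /djalj/ → CCVCC, /dja/ → CCV, /kjo/ → CCV.

CCVCC.CCVCC.CCV.CCV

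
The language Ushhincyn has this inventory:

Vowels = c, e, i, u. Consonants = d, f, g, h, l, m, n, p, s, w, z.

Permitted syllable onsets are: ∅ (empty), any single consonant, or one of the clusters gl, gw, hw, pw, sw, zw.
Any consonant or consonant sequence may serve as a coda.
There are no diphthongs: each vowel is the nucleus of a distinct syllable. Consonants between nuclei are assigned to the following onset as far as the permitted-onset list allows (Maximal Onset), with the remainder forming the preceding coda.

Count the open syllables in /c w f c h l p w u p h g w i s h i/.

1

Vowels present: c, c, u, i, i; each is a nucleus, giving 5 syllables.
/c…c/ gap (V1→V2): /wf/ splits as /w/ + /f/ (/f/ is the longest suffix that is a licit onset).
/c…u/ gap (V2→V3): /hlpw/; trying suffixes from longest down, /pw/ is the first permitted one, so coda /hl/ | onset /pw/.
/u…i/ gap (V3→V4): /phgw/; trying suffixes from longest down, /gw/ is the first permitted one, so coda /ph/ | onset /gw/.
/i…i/ gap (V4→V5): /sh/ splits as /s/ + /h/ (/h/ is the longest suffix that is a licit onset).
Putting it together: cw.fchl.pwuph.gwis.hi.
Classifying each syllable: /cw/ (closed), /fchl/ (closed), /pwuph/ (closed), /gwis/ (closed), /hi/ (open).
Open syllables: 1.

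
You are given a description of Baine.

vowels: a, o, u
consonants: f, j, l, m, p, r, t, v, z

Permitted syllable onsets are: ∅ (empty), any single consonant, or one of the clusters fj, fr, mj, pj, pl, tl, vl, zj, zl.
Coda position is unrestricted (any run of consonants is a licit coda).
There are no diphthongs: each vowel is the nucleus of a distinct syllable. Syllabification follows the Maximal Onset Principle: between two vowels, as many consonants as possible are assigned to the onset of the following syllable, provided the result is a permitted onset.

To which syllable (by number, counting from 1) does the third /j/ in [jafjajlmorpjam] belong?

The vowels are a, a, o, a — 4 nuclei, so 4 syllables.
/a…a/ gap (V1→V2): /fj/ is a licit onset in full, so it all attaches to the next syllable.
/a…o/ gap (V2→V3): /jlm/ — longest licit onset from the right is /m/, leaving /jl/ as coda.
/o…a/ gap (V3→V4): /rpj/; trying suffixes from longest down, /pj/ is the first permitted one, so coda /r/ | onset /pj/.
So the parse is ja.fjajl.mor.pjam.
The third /j/ is in the coda of syllable 2 (/fjajl/).

2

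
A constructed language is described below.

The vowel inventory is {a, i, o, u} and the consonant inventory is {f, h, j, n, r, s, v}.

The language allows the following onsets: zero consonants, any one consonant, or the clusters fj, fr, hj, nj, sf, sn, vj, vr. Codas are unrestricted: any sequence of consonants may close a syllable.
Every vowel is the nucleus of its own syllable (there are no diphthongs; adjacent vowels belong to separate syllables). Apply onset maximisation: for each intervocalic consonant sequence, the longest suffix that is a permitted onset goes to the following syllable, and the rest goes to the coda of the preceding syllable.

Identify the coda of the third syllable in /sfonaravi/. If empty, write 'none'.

Nuclei (vowels): o, a, a, i → 4 syllables.
/o…a/ gap (V1→V2): /n/ is a single consonant, so it becomes the next onset.
/a…a/ gap (V2→V3): /r/ → onset of the next syllable (single consonants are always licit onsets).
/a…i/ gap (V3→V4): /v/ is a single consonant, so it becomes the next onset.
So the parse is sfo.na.ra.vi.
Syllable 3 is /ra/: onset /r/, nucleus /a/, coda ∅.

none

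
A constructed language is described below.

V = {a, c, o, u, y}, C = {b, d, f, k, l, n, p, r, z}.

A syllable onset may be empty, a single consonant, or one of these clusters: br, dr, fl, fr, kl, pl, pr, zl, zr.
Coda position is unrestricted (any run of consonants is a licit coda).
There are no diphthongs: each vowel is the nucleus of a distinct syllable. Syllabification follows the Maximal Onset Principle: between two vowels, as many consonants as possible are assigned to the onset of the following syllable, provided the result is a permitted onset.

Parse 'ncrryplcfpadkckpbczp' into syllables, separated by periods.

Nuclei (vowels): c, y, c, a, c, c → 6 syllables.
V1 /c/ – V2 /y/: /rr/ — longest licit onset from the right is /r/, leaving /r/ as coda.
V2 /y/ – V3 /c/: /pl/ — entire cluster is a permitted onset → onset /pl/, coda ∅.
V3 /c/ – V4 /a/: /fp/ — longest licit onset from the right is /p/, leaving /f/ as coda.
V4 /a/ – V5 /c/: /dk/ splits as /d/ + /k/ (/k/ is the longest suffix that is a licit onset).
V5 /c/ – V6 /c/: /kpb/; trying suffixes from longest down, /b/ is the first permitted one, so coda /kp/ | onset /b/.

ncr.ry.plcf.pad.kckp.bczp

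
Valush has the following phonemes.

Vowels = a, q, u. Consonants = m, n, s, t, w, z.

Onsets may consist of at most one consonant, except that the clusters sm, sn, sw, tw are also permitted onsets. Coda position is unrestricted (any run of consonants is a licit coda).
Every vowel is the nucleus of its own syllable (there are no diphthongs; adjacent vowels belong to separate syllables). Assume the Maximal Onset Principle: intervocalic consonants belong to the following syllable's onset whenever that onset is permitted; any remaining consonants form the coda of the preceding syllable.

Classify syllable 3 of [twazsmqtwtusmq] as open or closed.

Vowels present: a, q, u, q; each is a nucleus, giving 4 syllables.
/a…q/ gap (V1→V2): /zsm/; trying suffixes from longest down, /sm/ is the first permitted one, so coda /z/ | onset /sm/.
/q…u/ gap (V2→V3): /twt/; trying suffixes from longest down, /t/ is the first permitted one, so coda /tw/ | onset /t/.
/u…q/ gap (V3→V4): /sm/ is a licit onset in full, so it all attaches to the next syllable.
Result: twaz.smqtw.tu.smq.
Syllable 3 is /tu/; it ends in its nucleus with no coda, so it is open.

open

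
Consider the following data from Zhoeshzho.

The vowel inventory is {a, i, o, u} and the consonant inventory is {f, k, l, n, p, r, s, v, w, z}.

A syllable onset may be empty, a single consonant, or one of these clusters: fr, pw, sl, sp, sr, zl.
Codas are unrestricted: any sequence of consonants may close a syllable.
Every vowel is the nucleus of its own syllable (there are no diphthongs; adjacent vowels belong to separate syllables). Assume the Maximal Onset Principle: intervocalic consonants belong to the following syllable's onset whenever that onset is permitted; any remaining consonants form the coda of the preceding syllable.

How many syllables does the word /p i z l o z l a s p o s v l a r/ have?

Vowels present: i, o, a, o, a; each is a nucleus, giving 5 syllables.

5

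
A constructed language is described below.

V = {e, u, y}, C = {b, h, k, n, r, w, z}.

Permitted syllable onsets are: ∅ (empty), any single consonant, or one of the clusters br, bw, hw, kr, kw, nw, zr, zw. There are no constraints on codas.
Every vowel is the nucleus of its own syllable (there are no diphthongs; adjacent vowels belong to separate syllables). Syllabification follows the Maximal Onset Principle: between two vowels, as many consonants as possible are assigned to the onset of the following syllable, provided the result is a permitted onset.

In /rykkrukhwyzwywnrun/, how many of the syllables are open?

The vowels are y, u, y, y, u — 5 nuclei, so 5 syllables.
V1 /y/ – V2 /u/: /kkr/; trying suffixes from longest down, /kr/ is the first permitted one, so coda /k/ | onset /kr/.
V2 /u/ – V3 /y/: /khw/ splits as /k/ + /hw/ (/hw/ is the longest suffix that is a licit onset).
V3 /y/ – V4 /y/: cluster /zw/ — /zw/ is itself a permitted onset, so the whole cluster goes right; preceding coda = ∅.
V4 /y/ – V5 /u/: /wnr/; trying suffixes from longest down, /r/ is the first permitted one, so coda /wn/ | onset /r/.
Putting it together: ryk.kruk.hwy.zwywn.run.
Classifying each syllable: /ryk/ (closed), /kruk/ (closed), /hwy/ (open), /zwywn/ (closed), /run/ (closed).
Open syllables: 1.

1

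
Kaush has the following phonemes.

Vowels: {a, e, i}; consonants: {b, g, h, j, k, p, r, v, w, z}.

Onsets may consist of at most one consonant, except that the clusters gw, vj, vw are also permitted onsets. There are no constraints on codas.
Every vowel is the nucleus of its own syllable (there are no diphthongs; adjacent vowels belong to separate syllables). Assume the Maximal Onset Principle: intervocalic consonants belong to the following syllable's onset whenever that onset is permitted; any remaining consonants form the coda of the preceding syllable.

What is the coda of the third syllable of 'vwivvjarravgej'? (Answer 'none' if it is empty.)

v

Nuclei (vowels): i, a, a, e → 4 syllables.
Between /i/ (V1) and /a/ (V2): /vvj/; trying suffixes from longest down, /vj/ is the first permitted one, so coda /v/ | onset /vj/.
Between /a/ (V2) and /a/ (V3): /rr/; trying suffixes from longest down, /r/ is the first permitted one, so coda /r/ | onset /r/.
Between /a/ (V3) and /e/ (V4): /vg/ — longest licit onset from the right is /g/, leaving /v/ as coda.
Syllabification: vwiv.vjar.rav.gej.
Syllable 3 is /rav/: onset /r/, nucleus /a/, coda /v/.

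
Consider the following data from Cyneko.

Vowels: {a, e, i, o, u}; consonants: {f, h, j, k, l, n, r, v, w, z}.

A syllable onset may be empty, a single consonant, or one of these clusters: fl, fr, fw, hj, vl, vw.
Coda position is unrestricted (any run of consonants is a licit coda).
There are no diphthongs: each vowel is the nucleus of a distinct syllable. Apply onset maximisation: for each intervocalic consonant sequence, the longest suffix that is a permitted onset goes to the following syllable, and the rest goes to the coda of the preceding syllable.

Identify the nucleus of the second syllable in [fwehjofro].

Nuclei (vowels): e, o, o → 3 syllables.
The second nucleus (vowel 2 from the left) is /o/.

o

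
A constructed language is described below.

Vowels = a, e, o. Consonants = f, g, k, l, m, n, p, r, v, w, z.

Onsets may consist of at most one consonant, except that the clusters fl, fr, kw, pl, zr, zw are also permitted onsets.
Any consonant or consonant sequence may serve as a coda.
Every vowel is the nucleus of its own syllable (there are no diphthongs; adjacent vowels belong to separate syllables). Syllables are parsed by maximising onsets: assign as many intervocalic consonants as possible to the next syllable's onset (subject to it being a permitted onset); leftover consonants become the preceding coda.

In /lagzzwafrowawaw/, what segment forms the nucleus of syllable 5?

The vowels are a, a, o, a, a — 5 nuclei, so 5 syllables.
The fifth nucleus (vowel 5 from the left) is /a/.

a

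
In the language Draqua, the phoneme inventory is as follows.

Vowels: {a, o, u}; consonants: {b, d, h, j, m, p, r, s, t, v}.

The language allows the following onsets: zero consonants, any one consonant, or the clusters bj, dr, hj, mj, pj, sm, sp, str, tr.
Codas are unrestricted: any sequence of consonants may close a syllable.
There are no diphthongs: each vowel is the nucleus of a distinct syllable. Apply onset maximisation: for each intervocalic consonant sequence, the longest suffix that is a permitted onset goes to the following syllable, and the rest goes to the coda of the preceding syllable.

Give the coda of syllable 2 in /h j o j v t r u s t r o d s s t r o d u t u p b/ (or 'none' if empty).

none

The vowels are o, u, o, o, u, u — 6 nuclei, so 6 syllables.
Between /o/ (V1) and /u/ (V2): /jvtr/; trying suffixes from longest down, /tr/ is the first permitted one, so coda /jv/ | onset /tr/.
Between /u/ (V2) and /o/ (V3): /str/ — entire cluster is a permitted onset → onset /str/, coda ∅.
Between /o/ (V3) and /o/ (V4): /dsstr/ — longest licit onset from the right is /str/, leaving /ds/ as coda.
Between /o/ (V4) and /u/ (V5): just /d/ — single C goes to the following onset.
Between /u/ (V5) and /u/ (V6): /t/ is a single consonant, so it becomes the next onset.
So the parse is hjojv.tru.strods.stro.du.tupb.
Syllable 2 is /tru/: onset /tr/, nucleus /u/, coda ∅.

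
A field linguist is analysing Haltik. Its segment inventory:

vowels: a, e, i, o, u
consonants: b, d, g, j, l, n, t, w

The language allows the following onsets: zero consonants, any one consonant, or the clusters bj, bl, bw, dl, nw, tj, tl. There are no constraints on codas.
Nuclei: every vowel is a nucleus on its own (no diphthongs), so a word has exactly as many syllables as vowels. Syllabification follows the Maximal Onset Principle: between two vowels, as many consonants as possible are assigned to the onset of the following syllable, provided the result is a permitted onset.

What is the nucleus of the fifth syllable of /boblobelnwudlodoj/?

The vowels are o, o, e, u, o, o — 6 nuclei, so 6 syllables.
The fifth nucleus (vowel 5 from the left) is /o/.

o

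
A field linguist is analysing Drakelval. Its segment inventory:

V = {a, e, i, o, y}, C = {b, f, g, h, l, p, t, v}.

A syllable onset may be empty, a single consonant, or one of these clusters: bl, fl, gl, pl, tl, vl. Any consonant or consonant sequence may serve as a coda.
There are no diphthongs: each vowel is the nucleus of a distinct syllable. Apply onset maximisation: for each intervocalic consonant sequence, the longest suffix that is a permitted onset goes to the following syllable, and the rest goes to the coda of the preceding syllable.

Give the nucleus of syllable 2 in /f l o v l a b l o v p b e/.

Nuclei (vowels): o, a, o, e → 4 syllables.
The second nucleus (vowel 2 from the left) is /a/.

a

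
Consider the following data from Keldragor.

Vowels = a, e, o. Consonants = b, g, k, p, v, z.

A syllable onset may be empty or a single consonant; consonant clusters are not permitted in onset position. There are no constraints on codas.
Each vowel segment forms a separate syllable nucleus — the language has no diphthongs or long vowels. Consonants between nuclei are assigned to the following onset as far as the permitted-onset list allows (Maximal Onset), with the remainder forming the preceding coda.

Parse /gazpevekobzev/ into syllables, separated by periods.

gaz.pe.ve.kob.zev

Nuclei (vowels): a, e, e, o, e → 5 syllables.
σ1/σ2 boundary: /zp/ — longest licit onset from the right is /p/, leaving /z/ as coda.
σ2/σ3 boundary: just /v/ — single C goes to the following onset.
σ3/σ4 boundary: just /k/ — single C goes to the following onset.
σ4/σ5 boundary: /bz/ splits as /b/ + /z/ (/z/ is the longest suffix that is a licit onset).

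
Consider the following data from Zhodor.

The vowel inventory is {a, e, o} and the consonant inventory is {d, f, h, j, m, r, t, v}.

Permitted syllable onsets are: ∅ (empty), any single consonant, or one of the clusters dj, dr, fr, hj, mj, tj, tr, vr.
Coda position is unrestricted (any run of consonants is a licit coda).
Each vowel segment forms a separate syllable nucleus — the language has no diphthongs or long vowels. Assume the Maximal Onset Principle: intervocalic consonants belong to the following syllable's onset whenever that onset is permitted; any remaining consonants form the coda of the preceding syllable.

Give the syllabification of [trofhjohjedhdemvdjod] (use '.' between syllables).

Nuclei (vowels): o, o, e, e, o → 5 syllables.
σ1/σ2 boundary: /fhj/ splits as /f/ + /hj/ (/hj/ is the longest suffix that is a licit onset).
σ2/σ3 boundary: /hj/ — entire cluster is a permitted onset → onset /hj/, coda ∅.
σ3/σ4 boundary: /dhd/; trying suffixes from longest down, /d/ is the first permitted one, so coda /dh/ | onset /d/.
σ4/σ5 boundary: /mvdj/ splits as /mv/ + /dj/ (/dj/ is the longest suffix that is a licit onset).

trof.hjo.hjedh.demv.djod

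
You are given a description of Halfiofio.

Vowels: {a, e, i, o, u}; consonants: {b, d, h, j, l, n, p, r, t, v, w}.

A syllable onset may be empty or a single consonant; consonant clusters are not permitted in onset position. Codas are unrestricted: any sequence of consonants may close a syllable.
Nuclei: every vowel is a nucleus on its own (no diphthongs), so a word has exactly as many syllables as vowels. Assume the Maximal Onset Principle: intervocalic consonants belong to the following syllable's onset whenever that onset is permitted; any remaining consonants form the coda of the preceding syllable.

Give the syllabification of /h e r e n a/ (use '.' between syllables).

he.re.na

Vowels present: e, e, a; each is a nucleus, giving 3 syllables.
Between /e/ (V1) and /e/ (V2): just /r/ — single C goes to the following onset.
Between /e/ (V2) and /a/ (V3): /n/ → onset of the next syllable (single consonants are always licit onsets).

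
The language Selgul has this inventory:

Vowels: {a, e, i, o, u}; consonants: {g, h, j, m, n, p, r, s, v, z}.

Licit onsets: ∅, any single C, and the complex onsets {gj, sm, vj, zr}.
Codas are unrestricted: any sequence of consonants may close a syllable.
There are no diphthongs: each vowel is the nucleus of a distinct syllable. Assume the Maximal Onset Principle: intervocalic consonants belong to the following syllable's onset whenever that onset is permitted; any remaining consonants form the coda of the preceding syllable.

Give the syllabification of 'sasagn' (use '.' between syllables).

The vowels are a, a — 2 nuclei, so 2 syllables.
/a…a/ gap (V1→V2): /s/ is a single consonant, so it becomes the next onset.

sa.sagn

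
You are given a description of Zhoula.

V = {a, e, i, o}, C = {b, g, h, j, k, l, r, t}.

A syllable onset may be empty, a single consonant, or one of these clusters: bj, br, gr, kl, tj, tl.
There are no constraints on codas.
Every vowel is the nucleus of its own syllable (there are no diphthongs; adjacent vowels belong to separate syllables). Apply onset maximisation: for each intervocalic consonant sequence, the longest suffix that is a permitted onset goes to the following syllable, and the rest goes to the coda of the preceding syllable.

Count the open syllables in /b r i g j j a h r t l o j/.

0

Nuclei (vowels): i, a, o → 3 syllables.
σ1/σ2 boundary: /gjj/ splits as /gj/ + /j/ (/j/ is the longest suffix that is a licit onset).
σ2/σ3 boundary: /hrtl/ splits as /hr/ + /tl/ (/tl/ is the longest suffix that is a licit onset).
So the parse is brigj.jahr.tloj.
Classifying each syllable: /brigj/ (closed), /jahr/ (closed), /tloj/ (closed).
Open syllables: 0.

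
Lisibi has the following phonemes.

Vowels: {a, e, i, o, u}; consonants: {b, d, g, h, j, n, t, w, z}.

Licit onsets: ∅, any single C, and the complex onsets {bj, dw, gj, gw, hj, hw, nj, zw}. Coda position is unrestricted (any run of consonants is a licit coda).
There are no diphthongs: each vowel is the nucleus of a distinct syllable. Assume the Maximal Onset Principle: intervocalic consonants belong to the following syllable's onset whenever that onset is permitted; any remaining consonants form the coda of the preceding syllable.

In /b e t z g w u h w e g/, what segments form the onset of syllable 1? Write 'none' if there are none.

Nuclei (vowels): e, u, e → 3 syllables.
σ1/σ2 boundary: /tzgw/; trying suffixes from longest down, /gw/ is the first permitted one, so coda /tz/ | onset /gw/.
σ2/σ3 boundary: /hw/ — entire cluster is a permitted onset → onset /hw/, coda ∅.
Putting it together: betz.gwu.hweg.
Syllable 1 is /betz/: onset /b/, nucleus /e/, coda /tz/.

b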